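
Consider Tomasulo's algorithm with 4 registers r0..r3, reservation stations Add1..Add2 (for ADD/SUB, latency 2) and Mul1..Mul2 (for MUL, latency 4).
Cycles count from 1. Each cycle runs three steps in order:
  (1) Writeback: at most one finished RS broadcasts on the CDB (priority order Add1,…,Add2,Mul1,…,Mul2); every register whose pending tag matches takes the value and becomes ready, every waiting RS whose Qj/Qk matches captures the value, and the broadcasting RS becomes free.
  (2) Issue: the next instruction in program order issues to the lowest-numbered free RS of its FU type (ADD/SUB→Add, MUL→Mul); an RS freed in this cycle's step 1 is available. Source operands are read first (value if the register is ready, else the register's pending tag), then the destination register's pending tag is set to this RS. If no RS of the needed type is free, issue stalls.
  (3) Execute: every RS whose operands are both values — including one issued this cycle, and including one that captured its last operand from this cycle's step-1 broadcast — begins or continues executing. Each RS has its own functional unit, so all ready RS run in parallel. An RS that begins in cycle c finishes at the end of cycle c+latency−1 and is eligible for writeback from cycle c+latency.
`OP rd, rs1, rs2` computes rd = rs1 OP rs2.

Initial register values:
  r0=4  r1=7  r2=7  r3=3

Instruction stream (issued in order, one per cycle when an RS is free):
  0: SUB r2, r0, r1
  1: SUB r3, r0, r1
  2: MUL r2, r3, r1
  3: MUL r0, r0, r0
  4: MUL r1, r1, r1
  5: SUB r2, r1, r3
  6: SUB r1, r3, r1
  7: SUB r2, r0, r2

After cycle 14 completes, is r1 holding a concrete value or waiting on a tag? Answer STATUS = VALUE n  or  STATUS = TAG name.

STATUS = TAG Add2

  c1: issue SUB r2<-Add1  regs: r0:4,r1:7,r2:Add1,r3:3
  c2: issue SUB r3<-Add2  regs: r0:4,r1:7,r2:Add1,r3:Add2
  c3: CDB Add1=-3; issue MUL r2<-Mul1  regs: r0:4,r1:7,r2:Mul1,r3:Add2
  c4: CDB Add2=-3; issue MUL r0<-Mul2  regs: r0:Mul2,r1:7,r2:Mul1,r3:-3
  c5: stall  regs: r0:Mul2,r1:7,r2:Mul1,r3:-3
  c6: stall  regs: r0:Mul2,r1:7,r2:Mul1,r3:-3
  c7: stall  regs: r0:Mul2,r1:7,r2:Mul1,r3:-3
  c8: CDB Mul1=-21; issue MUL r1<-Mul1  regs: r0:Mul2,r1:Mul1,r2:-21,r3:-3
  c9: CDB Mul2=16; issue SUB r2<-Add1  regs: r0:16,r1:Mul1,r2:Add1,r3:-3
  c10: issue SUB r1<-Add2  regs: r0:16,r1:Add2,r2:Add1,r3:-3
  c11: stall  regs: r0:16,r1:Add2,r2:Add1,r3:-3
  c12: CDB Mul1=49; stall  regs: r0:16,r1:Add2,r2:Add1,r3:-3
  c13: stall  regs: r0:16,r1:Add2,r2:Add1,r3:-3
  c14: CDB Add1=52; issue SUB r2<-Add1  regs: r0:16,r1:Add2,r2:Add1,r3:-3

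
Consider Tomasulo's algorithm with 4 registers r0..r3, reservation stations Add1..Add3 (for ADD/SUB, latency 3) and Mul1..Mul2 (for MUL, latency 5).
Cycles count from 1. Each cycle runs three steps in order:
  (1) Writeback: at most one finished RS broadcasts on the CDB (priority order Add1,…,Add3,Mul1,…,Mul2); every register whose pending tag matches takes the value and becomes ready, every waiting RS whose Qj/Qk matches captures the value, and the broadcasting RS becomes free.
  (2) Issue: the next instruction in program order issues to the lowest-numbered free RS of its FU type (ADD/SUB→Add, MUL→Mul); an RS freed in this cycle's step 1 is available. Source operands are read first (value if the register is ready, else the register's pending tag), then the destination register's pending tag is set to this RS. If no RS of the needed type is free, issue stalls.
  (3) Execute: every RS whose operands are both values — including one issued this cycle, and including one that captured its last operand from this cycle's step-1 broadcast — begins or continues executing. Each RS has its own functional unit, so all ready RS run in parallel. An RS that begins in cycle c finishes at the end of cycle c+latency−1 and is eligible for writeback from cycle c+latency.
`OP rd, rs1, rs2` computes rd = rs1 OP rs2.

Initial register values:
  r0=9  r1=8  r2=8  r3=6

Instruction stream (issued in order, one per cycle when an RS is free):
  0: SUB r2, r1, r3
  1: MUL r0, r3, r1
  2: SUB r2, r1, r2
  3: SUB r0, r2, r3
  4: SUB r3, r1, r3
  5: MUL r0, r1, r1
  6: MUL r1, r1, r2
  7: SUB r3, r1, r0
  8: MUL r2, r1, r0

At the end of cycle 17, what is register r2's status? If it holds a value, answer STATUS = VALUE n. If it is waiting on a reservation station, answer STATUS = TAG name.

STATUS = TAG Mul2

c1: issue SUB r2<-Add1 | r0:9,r1:8,r2:Add1,r3:6
c2: issue MUL r0<-Mul1 | r0:Mul1,r1:8,r2:Add1,r3:6
c3: issue SUB r2<-Add2 | r0:Mul1,r1:8,r2:Add2,r3:6
c4: CDB Add1=2; issue SUB r0<-Add1 | r0:Add1,r1:8,r2:Add2,r3:6
c5: issue SUB r3<-Add3 | r0:Add1,r1:8,r2:Add2,r3:Add3
c6: issue MUL r0<-Mul2 | r0:Mul2,r1:8,r2:Add2,r3:Add3
c7: CDB Add2=6; stall | r0:Mul2,r1:8,r2:6,r3:Add3
c8: CDB Add3=2; stall | r0:Mul2,r1:8,r2:6,r3:2
c9: CDB Mul1=48; issue MUL r1<-Mul1 | r0:Mul2,r1:Mul1,r2:6,r3:2
c10: CDB Add1=0; issue SUB r3<-Add1 | r0:Mul2,r1:Mul1,r2:6,r3:Add1
c11: CDB Mul2=64; issue MUL r2<-Mul2 | r0:64,r1:Mul1,r2:Mul2,r3:Add1
c12: - | r0:64,r1:Mul1,r2:Mul2,r3:Add1
c13: - | r0:64,r1:Mul1,r2:Mul2,r3:Add1
c14: CDB Mul1=48 | r0:64,r1:48,r2:Mul2,r3:Add1
c15: - | r0:64,r1:48,r2:Mul2,r3:Add1
c16: - | r0:64,r1:48,r2:Mul2,r3:Add1
c17: CDB Add1=-16 | r0:64,r1:48,r2:Mul2,r3:-16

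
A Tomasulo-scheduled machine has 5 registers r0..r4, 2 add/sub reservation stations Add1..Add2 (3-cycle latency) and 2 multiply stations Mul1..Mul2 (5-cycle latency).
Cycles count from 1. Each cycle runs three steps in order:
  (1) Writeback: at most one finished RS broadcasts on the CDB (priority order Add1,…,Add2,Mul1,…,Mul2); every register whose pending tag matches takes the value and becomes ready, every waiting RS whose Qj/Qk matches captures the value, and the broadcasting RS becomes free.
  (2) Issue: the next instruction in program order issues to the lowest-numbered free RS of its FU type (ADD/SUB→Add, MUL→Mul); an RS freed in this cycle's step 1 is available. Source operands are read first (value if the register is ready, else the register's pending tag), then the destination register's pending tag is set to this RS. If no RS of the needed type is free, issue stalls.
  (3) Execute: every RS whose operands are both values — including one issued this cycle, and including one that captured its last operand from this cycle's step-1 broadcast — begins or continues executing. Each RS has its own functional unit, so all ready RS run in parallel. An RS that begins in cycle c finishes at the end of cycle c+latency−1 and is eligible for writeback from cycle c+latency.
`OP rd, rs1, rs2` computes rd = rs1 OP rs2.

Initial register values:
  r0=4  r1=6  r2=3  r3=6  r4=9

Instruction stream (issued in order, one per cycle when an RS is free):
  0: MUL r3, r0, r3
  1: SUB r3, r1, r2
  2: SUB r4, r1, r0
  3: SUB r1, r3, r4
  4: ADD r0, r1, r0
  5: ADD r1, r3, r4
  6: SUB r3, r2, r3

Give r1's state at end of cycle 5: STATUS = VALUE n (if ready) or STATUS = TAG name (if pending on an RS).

STATUS = TAG Add1

c1: issue MUL r3<-Mul1 | r0:4,r1:6,r2:3,r3:Mul1,r4:9
c2: issue SUB r3<-Add1 | r0:4,r1:6,r2:3,r3:Add1,r4:9
c3: issue SUB r4<-Add2 | r0:4,r1:6,r2:3,r3:Add1,r4:Add2
c4: stall | r0:4,r1:6,r2:3,r3:Add1,r4:Add2
c5: CDB Add1=3; issue SUB r1<-Add1 | r0:4,r1:Add1,r2:3,r3:3,r4:Add2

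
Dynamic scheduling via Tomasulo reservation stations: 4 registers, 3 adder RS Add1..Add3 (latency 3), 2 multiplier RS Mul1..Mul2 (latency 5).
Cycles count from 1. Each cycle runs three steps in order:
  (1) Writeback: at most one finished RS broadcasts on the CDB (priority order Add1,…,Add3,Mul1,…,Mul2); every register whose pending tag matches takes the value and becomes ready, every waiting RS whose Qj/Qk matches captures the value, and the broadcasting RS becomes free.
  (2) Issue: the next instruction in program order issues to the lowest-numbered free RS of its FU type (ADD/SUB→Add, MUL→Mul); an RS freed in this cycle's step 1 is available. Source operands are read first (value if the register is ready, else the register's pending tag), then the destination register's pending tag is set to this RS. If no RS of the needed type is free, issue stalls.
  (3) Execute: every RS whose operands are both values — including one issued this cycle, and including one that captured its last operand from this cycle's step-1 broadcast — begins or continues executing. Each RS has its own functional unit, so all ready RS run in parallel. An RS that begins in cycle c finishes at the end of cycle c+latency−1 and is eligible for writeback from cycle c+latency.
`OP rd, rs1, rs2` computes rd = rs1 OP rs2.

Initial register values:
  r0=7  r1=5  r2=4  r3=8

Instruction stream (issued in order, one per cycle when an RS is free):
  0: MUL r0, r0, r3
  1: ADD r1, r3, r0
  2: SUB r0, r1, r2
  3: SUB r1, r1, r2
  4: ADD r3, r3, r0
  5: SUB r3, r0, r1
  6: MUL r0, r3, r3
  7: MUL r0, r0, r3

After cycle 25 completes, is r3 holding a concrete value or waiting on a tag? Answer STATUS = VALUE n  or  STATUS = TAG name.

  c1: issue MUL r0<-Mul1  regs: r0:Mul1,r1:5,r2:4,r3:8
  c2: issue ADD r1<-Add1  regs: r0:Mul1,r1:Add1,r2:4,r3:8
  c3: issue SUB r0<-Add2  regs: r0:Add2,r1:Add1,r2:4,r3:8
  c4: issue SUB r1<-Add3  regs: r0:Add2,r1:Add3,r2:4,r3:8
  c5: stall  regs: r0:Add2,r1:Add3,r2:4,r3:8
  c6: CDB Mul1=56; stall  regs: r0:Add2,r1:Add3,r2:4,r3:8
  c7: stall  regs: r0:Add2,r1:Add3,r2:4,r3:8
  c8: stall  regs: r0:Add2,r1:Add3,r2:4,r3:8
  c9: CDB Add1=64; issue ADD r3<-Add1  regs: r0:Add2,r1:Add3,r2:4,r3:Add1
  c10: stall  regs: r0:Add2,r1:Add3,r2:4,r3:Add1
  c11: stall  regs: r0:Add2,r1:Add3,r2:4,r3:Add1
  c12: CDB Add2=60; issue SUB r3<-Add2  regs: r0:60,r1:Add3,r2:4,r3:Add2
  c13: CDB Add3=60; issue MUL r0<-Mul1  regs: r0:Mul1,r1:60,r2:4,r3:Add2
  c14: issue MUL r0<-Mul2  regs: r0:Mul2,r1:60,r2:4,r3:Add2
  c15: CDB Add1=68  regs: r0:Mul2,r1:60,r2:4,r3:Add2
  c16: CDB Add2=0  regs: r0:Mul2,r1:60,r2:4,r3:0
  c17: -  regs: r0:Mul2,r1:60,r2:4,r3:0
  c18: -  regs: r0:Mul2,r1:60,r2:4,r3:0
  c19: -  regs: r0:Mul2,r1:60,r2:4,r3:0
  c20: -  regs: r0:Mul2,r1:60,r2:4,r3:0
  c21: CDB Mul1=0  regs: r0:Mul2,r1:60,r2:4,r3:0
  c22: -  regs: r0:Mul2,r1:60,r2:4,r3:0
  c23: -  regs: r0:Mul2,r1:60,r2:4,r3:0
  c24: -  regs: r0:Mul2,r1:60,r2:4,r3:0
  c25: -  regs: r0:Mul2,r1:60,r2:4,r3:0

STATUS = VALUE 0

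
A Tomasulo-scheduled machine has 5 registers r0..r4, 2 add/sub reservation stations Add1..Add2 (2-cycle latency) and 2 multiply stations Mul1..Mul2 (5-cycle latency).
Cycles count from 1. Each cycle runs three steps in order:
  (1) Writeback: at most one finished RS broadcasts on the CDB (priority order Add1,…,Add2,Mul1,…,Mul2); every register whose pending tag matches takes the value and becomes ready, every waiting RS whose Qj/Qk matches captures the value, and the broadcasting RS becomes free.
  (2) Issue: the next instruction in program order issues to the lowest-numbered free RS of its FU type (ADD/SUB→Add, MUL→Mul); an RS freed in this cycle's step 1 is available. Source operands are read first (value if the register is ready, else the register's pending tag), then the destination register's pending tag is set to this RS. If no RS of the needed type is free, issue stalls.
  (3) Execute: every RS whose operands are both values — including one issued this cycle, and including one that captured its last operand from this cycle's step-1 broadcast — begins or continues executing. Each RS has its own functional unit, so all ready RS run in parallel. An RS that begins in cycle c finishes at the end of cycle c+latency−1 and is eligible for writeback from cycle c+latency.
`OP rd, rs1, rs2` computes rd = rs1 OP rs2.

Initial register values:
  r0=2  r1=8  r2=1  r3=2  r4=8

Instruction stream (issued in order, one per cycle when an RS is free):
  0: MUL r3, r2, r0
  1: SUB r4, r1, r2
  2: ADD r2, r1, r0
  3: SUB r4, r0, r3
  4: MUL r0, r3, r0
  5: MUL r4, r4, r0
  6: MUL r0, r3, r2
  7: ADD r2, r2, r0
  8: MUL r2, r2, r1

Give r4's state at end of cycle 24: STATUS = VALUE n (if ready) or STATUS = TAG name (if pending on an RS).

STATUS = VALUE 0

c1: issue MUL r3<-Mul1 | r0:2,r1:8,r2:1,r3:Mul1,r4:8
c2: issue SUB r4<-Add1 | r0:2,r1:8,r2:1,r3:Mul1,r4:Add1
c3: issue ADD r2<-Add2 | r0:2,r1:8,r2:Add2,r3:Mul1,r4:Add1
c4: CDB Add1=7; issue SUB r4<-Add1 | r0:2,r1:8,r2:Add2,r3:Mul1,r4:Add1
c5: CDB Add2=10; issue MUL r0<-Mul2 | r0:Mul2,r1:8,r2:10,r3:Mul1,r4:Add1
c6: CDB Mul1=2; issue MUL r4<-Mul1 | r0:Mul2,r1:8,r2:10,r3:2,r4:Mul1
c7: stall | r0:Mul2,r1:8,r2:10,r3:2,r4:Mul1
c8: CDB Add1=0; stall | r0:Mul2,r1:8,r2:10,r3:2,r4:Mul1
c9: stall | r0:Mul2,r1:8,r2:10,r3:2,r4:Mul1
c10: stall | r0:Mul2,r1:8,r2:10,r3:2,r4:Mul1
c11: CDB Mul2=4; issue MUL r0<-Mul2 | r0:Mul2,r1:8,r2:10,r3:2,r4:Mul1
c12: issue ADD r2<-Add1 | r0:Mul2,r1:8,r2:Add1,r3:2,r4:Mul1
c13: stall | r0:Mul2,r1:8,r2:Add1,r3:2,r4:Mul1
c14: stall | r0:Mul2,r1:8,r2:Add1,r3:2,r4:Mul1
c15: stall | r0:Mul2,r1:8,r2:Add1,r3:2,r4:Mul1
c16: CDB Mul1=0; issue MUL r2<-Mul1 | r0:Mul2,r1:8,r2:Mul1,r3:2,r4:0
c17: CDB Mul2=20 | r0:20,r1:8,r2:Mul1,r3:2,r4:0
c18: - | r0:20,r1:8,r2:Mul1,r3:2,r4:0
c19: CDB Add1=30 | r0:20,r1:8,r2:Mul1,r3:2,r4:0
c20: - | r0:20,r1:8,r2:Mul1,r3:2,r4:0
c21: - | r0:20,r1:8,r2:Mul1,r3:2,r4:0
c22: - | r0:20,r1:8,r2:Mul1,r3:2,r4:0
c23: - | r0:20,r1:8,r2:Mul1,r3:2,r4:0
c24: CDB Mul1=240 | r0:20,r1:8,r2:240,r3:2,r4:0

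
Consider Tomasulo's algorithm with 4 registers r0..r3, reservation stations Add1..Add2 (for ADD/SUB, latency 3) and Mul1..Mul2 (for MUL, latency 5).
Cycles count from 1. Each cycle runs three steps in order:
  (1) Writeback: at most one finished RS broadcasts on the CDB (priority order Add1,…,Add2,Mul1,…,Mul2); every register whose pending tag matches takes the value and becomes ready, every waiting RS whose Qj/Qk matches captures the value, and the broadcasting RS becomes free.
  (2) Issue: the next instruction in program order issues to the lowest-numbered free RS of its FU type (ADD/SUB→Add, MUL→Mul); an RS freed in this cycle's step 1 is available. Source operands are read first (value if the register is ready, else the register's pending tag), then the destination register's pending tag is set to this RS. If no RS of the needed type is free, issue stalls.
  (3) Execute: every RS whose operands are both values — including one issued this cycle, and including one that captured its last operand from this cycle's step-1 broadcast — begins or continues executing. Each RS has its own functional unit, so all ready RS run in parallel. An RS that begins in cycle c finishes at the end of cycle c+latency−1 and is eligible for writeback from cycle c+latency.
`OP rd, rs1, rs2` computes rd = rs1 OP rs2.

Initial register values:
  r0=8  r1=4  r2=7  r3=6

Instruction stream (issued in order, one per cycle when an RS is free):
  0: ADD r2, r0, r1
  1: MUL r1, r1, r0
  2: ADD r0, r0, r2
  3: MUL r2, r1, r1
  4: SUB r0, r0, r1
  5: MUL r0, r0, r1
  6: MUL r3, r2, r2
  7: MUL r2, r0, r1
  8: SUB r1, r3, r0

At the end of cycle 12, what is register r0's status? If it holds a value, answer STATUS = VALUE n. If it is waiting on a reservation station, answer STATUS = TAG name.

STATUS = TAG Mul1

  c1: issue ADD r2<-Add1  regs: r0:8,r1:4,r2:Add1,r3:6
  c2: issue MUL r1<-Mul1  regs: r0:8,r1:Mul1,r2:Add1,r3:6
  c3: issue ADD r0<-Add2  regs: r0:Add2,r1:Mul1,r2:Add1,r3:6
  c4: CDB Add1=12; issue MUL r2<-Mul2  regs: r0:Add2,r1:Mul1,r2:Mul2,r3:6
  c5: issue SUB r0<-Add1  regs: r0:Add1,r1:Mul1,r2:Mul2,r3:6
  c6: stall  regs: r0:Add1,r1:Mul1,r2:Mul2,r3:6
  c7: CDB Add2=20; stall  regs: r0:Add1,r1:Mul1,r2:Mul2,r3:6
  c8: CDB Mul1=32; issue MUL r0<-Mul1  regs: r0:Mul1,r1:32,r2:Mul2,r3:6
  c9: stall  regs: r0:Mul1,r1:32,r2:Mul2,r3:6
  c10: stall  regs: r0:Mul1,r1:32,r2:Mul2,r3:6
  c11: CDB Add1=-12; stall  regs: r0:Mul1,r1:32,r2:Mul2,r3:6
  c12: stall  regs: r0:Mul1,r1:32,r2:Mul2,r3:6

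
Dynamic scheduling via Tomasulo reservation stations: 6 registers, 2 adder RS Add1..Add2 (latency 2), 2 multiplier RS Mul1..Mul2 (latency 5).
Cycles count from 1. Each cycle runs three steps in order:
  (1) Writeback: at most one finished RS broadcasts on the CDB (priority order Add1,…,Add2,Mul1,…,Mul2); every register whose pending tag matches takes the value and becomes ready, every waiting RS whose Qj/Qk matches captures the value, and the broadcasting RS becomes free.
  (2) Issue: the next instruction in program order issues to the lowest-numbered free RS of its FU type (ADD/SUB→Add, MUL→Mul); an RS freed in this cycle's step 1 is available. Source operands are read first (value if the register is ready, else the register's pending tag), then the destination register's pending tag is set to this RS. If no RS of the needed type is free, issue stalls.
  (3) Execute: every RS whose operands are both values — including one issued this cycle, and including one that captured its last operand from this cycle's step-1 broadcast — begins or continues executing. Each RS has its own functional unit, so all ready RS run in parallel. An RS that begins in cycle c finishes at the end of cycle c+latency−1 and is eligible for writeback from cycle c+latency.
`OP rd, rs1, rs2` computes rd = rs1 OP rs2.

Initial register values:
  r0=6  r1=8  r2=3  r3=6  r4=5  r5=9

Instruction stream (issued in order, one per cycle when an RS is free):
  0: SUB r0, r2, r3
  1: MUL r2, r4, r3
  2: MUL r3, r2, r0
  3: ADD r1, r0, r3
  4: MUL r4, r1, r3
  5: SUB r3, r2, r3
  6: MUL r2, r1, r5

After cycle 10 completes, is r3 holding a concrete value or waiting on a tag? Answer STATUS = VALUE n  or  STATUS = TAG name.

c1: issue SUB r0<-Add1 | r0:Add1,r1:8,r2:3,r3:6,r4:5,r5:9
c2: issue MUL r2<-Mul1 | r0:Add1,r1:8,r2:Mul1,r3:6,r4:5,r5:9
c3: CDB Add1=-3; issue MUL r3<-Mul2 | r0:-3,r1:8,r2:Mul1,r3:Mul2,r4:5,r5:9
c4: issue ADD r1<-Add1 | r0:-3,r1:Add1,r2:Mul1,r3:Mul2,r4:5,r5:9
c5: stall | r0:-3,r1:Add1,r2:Mul1,r3:Mul2,r4:5,r5:9
c6: stall | r0:-3,r1:Add1,r2:Mul1,r3:Mul2,r4:5,r5:9
c7: CDB Mul1=30; issue MUL r4<-Mul1 | r0:-3,r1:Add1,r2:30,r3:Mul2,r4:Mul1,r5:9
c8: issue SUB r3<-Add2 | r0:-3,r1:Add1,r2:30,r3:Add2,r4:Mul1,r5:9
c9: stall | r0:-3,r1:Add1,r2:30,r3:Add2,r4:Mul1,r5:9
c10: stall | r0:-3,r1:Add1,r2:30,r3:Add2,r4:Mul1,r5:9

STATUS = TAG Add2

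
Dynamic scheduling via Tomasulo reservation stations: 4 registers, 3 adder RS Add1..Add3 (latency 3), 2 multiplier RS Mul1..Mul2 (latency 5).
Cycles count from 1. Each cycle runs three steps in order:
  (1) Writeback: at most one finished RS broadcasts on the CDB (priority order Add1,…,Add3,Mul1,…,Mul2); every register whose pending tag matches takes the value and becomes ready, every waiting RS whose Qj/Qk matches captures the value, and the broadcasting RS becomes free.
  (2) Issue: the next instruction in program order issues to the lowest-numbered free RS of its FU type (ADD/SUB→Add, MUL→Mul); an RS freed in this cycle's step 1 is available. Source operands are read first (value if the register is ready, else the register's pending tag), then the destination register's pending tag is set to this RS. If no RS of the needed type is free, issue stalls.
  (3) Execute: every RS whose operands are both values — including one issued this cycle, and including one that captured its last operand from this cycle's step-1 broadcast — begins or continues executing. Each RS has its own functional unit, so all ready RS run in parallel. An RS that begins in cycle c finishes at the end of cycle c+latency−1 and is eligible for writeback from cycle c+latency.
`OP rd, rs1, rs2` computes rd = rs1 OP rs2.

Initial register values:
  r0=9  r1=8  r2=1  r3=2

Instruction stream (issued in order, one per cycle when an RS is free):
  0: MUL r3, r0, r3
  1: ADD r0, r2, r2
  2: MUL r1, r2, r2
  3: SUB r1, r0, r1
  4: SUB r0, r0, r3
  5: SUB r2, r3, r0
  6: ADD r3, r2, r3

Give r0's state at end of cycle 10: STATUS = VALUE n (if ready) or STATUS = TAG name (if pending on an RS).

  c1: issue MUL r3<-Mul1  regs: r0:9,r1:8,r2:1,r3:Mul1
  c2: issue ADD r0<-Add1  regs: r0:Add1,r1:8,r2:1,r3:Mul1
  c3: issue MUL r1<-Mul2  regs: r0:Add1,r1:Mul2,r2:1,r3:Mul1
  c4: issue SUB r1<-Add2  regs: r0:Add1,r1:Add2,r2:1,r3:Mul1
  c5: CDB Add1=2; issue SUB r0<-Add1  regs: r0:Add1,r1:Add2,r2:1,r3:Mul1
  c6: CDB Mul1=18; issue SUB r2<-Add3  regs: r0:Add1,r1:Add2,r2:Add3,r3:18
  c7: stall  regs: r0:Add1,r1:Add2,r2:Add3,r3:18
  c8: CDB Mul2=1; stall  regs: r0:Add1,r1:Add2,r2:Add3,r3:18
  c9: CDB Add1=-16; issue ADD r3<-Add1  regs: r0:-16,r1:Add2,r2:Add3,r3:Add1
  c10: -  regs: r0:-16,r1:Add2,r2:Add3,r3:Add1

STATUS = VALUE -16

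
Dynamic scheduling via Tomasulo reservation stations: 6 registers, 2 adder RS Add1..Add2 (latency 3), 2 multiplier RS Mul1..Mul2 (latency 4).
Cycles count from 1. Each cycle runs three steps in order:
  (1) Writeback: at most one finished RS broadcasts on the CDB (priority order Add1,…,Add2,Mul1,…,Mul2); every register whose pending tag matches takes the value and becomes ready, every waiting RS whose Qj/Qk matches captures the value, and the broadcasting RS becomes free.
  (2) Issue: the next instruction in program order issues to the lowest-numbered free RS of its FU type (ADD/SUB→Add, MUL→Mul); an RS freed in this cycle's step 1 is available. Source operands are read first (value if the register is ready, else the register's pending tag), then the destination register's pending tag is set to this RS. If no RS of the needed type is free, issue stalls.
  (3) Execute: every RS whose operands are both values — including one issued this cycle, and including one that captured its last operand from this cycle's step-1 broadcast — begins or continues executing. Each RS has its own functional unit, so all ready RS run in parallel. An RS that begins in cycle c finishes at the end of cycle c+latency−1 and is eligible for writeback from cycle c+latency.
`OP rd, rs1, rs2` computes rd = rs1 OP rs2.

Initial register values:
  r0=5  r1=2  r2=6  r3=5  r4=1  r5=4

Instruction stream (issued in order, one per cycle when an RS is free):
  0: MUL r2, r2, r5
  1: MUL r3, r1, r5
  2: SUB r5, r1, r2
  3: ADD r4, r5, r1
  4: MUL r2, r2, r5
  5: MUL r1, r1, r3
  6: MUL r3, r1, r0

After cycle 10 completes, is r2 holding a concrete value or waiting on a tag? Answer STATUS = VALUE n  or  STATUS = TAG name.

STATUS = TAG Mul1

cycle 1: issue MUL r2<-Mul1 // r0:5,r1:2,r2:Mul1,r3:5,r4:1,r5:4
cycle 2: issue MUL r3<-Mul2 // r0:5,r1:2,r2:Mul1,r3:Mul2,r4:1,r5:4
cycle 3: issue SUB r5<-Add1 // r0:5,r1:2,r2:Mul1,r3:Mul2,r4:1,r5:Add1
cycle 4: issue ADD r4<-Add2 // r0:5,r1:2,r2:Mul1,r3:Mul2,r4:Add2,r5:Add1
cycle 5: CDB Mul1=24; issue MUL r2<-Mul1 // r0:5,r1:2,r2:Mul1,r3:Mul2,r4:Add2,r5:Add1
cycle 6: CDB Mul2=8; issue MUL r1<-Mul2 // r0:5,r1:Mul2,r2:Mul1,r3:8,r4:Add2,r5:Add1
cycle 7: stall // r0:5,r1:Mul2,r2:Mul1,r3:8,r4:Add2,r5:Add1
cycle 8: CDB Add1=-22; stall // r0:5,r1:Mul2,r2:Mul1,r3:8,r4:Add2,r5:-22
cycle 9: stall // r0:5,r1:Mul2,r2:Mul1,r3:8,r4:Add2,r5:-22
cycle 10: CDB Mul2=16; issue MUL r3<-Mul2 // r0:5,r1:16,r2:Mul1,r3:Mul2,r4:Add2,r5:-22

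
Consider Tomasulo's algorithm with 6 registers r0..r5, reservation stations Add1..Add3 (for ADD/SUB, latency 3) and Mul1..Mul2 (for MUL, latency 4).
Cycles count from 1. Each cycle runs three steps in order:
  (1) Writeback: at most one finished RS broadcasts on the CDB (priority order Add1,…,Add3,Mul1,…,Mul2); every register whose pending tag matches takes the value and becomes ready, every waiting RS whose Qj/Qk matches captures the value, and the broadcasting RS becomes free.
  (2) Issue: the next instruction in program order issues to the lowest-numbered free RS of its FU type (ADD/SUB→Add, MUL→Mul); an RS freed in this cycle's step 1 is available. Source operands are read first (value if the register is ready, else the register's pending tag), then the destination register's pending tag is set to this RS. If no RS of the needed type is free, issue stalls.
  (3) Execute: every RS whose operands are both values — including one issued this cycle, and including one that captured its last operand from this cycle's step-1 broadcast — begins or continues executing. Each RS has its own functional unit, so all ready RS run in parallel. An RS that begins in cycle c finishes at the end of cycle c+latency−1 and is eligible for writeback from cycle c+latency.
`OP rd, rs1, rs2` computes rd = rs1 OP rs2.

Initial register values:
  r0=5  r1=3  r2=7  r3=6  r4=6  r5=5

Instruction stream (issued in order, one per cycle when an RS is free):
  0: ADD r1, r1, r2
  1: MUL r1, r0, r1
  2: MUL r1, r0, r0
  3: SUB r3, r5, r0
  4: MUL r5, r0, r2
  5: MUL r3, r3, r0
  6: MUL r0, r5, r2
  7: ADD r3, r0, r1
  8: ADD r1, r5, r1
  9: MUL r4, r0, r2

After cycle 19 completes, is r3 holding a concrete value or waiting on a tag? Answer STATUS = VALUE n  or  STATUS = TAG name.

STATUS = VALUE 270

c1: issue ADD r1<-Add1 | r0:5,r1:Add1,r2:7,r3:6,r4:6,r5:5
c2: issue MUL r1<-Mul1 | r0:5,r1:Mul1,r2:7,r3:6,r4:6,r5:5
c3: issue MUL r1<-Mul2 | r0:5,r1:Mul2,r2:7,r3:6,r4:6,r5:5
c4: CDB Add1=10; issue SUB r3<-Add1 | r0:5,r1:Mul2,r2:7,r3:Add1,r4:6,r5:5
c5: stall | r0:5,r1:Mul2,r2:7,r3:Add1,r4:6,r5:5
c6: stall | r0:5,r1:Mul2,r2:7,r3:Add1,r4:6,r5:5
c7: CDB Add1=0; stall | r0:5,r1:Mul2,r2:7,r3:0,r4:6,r5:5
c8: CDB Mul1=50; issue MUL r5<-Mul1 | r0:5,r1:Mul2,r2:7,r3:0,r4:6,r5:Mul1
c9: CDB Mul2=25; issue MUL r3<-Mul2 | r0:5,r1:25,r2:7,r3:Mul2,r4:6,r5:Mul1
c10: stall | r0:5,r1:25,r2:7,r3:Mul2,r4:6,r5:Mul1
c11: stall | r0:5,r1:25,r2:7,r3:Mul2,r4:6,r5:Mul1
c12: CDB Mul1=35; issue MUL r0<-Mul1 | r0:Mul1,r1:25,r2:7,r3:Mul2,r4:6,r5:35
c13: CDB Mul2=0; issue ADD r3<-Add1 | r0:Mul1,r1:25,r2:7,r3:Add1,r4:6,r5:35
c14: issue ADD r1<-Add2 | r0:Mul1,r1:Add2,r2:7,r3:Add1,r4:6,r5:35
c15: issue MUL r4<-Mul2 | r0:Mul1,r1:Add2,r2:7,r3:Add1,r4:Mul2,r5:35
c16: CDB Mul1=245 | r0:245,r1:Add2,r2:7,r3:Add1,r4:Mul2,r5:35
c17: CDB Add2=60 | r0:245,r1:60,r2:7,r3:Add1,r4:Mul2,r5:35
c18: - | r0:245,r1:60,r2:7,r3:Add1,r4:Mul2,r5:35
c19: CDB Add1=270 | r0:245,r1:60,r2:7,r3:270,r4:Mul2,r5:35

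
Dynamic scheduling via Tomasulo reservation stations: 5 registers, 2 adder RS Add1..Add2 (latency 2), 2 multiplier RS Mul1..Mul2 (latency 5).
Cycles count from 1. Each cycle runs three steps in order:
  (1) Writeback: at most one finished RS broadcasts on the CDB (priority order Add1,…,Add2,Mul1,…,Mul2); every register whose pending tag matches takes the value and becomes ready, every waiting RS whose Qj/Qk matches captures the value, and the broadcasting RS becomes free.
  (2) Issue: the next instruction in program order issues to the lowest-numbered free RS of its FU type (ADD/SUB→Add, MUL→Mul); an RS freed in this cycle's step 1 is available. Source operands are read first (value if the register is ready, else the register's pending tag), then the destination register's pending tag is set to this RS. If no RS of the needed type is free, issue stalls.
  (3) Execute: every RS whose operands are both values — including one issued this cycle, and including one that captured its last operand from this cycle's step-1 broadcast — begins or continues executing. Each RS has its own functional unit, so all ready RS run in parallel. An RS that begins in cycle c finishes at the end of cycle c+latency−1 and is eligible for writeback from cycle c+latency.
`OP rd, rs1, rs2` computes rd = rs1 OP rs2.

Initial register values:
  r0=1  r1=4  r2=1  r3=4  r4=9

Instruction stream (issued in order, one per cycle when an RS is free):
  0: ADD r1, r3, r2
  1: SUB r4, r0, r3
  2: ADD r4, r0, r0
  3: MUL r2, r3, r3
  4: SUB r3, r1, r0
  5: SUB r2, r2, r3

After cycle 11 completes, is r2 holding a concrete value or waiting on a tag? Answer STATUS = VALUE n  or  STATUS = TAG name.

  c1: issue ADD r1<-Add1  regs: r0:1,r1:Add1,r2:1,r3:4,r4:9
  c2: issue SUB r4<-Add2  regs: r0:1,r1:Add1,r2:1,r3:4,r4:Add2
  c3: CDB Add1=5; issue ADD r4<-Add1  regs: r0:1,r1:5,r2:1,r3:4,r4:Add1
  c4: CDB Add2=-3; issue MUL r2<-Mul1  regs: r0:1,r1:5,r2:Mul1,r3:4,r4:Add1
  c5: CDB Add1=2; issue SUB r3<-Add1  regs: r0:1,r1:5,r2:Mul1,r3:Add1,r4:2
  c6: issue SUB r2<-Add2  regs: r0:1,r1:5,r2:Add2,r3:Add1,r4:2
  c7: CDB Add1=4  regs: r0:1,r1:5,r2:Add2,r3:4,r4:2
  c8: -  regs: r0:1,r1:5,r2:Add2,r3:4,r4:2
  c9: CDB Mul1=16  regs: r0:1,r1:5,r2:Add2,r3:4,r4:2
  c10: -  regs: r0:1,r1:5,r2:Add2,r3:4,r4:2
  c11: CDB Add2=12  regs: r0:1,r1:5,r2:12,r3:4,r4:2

STATUS = VALUE 12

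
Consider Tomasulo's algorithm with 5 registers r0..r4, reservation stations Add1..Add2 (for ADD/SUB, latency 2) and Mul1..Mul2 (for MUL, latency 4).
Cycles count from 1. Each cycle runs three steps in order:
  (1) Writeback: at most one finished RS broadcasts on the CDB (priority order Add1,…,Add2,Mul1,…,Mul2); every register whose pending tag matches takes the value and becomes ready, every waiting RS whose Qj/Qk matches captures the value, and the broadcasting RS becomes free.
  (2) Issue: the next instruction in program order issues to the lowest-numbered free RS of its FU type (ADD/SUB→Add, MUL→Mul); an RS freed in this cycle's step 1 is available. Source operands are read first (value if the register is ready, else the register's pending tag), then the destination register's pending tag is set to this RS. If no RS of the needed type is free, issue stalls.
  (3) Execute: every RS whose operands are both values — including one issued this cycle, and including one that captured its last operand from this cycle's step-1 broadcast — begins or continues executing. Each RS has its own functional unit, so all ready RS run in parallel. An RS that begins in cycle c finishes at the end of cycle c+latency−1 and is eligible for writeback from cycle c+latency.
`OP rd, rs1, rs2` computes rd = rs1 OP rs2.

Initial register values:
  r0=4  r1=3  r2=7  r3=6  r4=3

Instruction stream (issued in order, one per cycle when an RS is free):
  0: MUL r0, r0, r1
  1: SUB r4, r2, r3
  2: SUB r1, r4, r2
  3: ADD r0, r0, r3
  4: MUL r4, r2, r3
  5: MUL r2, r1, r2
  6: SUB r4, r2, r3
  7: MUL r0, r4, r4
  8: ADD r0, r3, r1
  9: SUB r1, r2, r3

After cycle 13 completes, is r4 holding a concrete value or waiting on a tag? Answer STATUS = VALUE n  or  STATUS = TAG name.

c1: issue MUL r0<-Mul1 | r0:Mul1,r1:3,r2:7,r3:6,r4:3
c2: issue SUB r4<-Add1 | r0:Mul1,r1:3,r2:7,r3:6,r4:Add1
c3: issue SUB r1<-Add2 | r0:Mul1,r1:Add2,r2:7,r3:6,r4:Add1
c4: CDB Add1=1; issue ADD r0<-Add1 | r0:Add1,r1:Add2,r2:7,r3:6,r4:1
c5: CDB Mul1=12; issue MUL r4<-Mul1 | r0:Add1,r1:Add2,r2:7,r3:6,r4:Mul1
c6: CDB Add2=-6; issue MUL r2<-Mul2 | r0:Add1,r1:-6,r2:Mul2,r3:6,r4:Mul1
c7: CDB Add1=18; issue SUB r4<-Add1 | r0:18,r1:-6,r2:Mul2,r3:6,r4:Add1
c8: stall | r0:18,r1:-6,r2:Mul2,r3:6,r4:Add1
c9: CDB Mul1=42; issue MUL r0<-Mul1 | r0:Mul1,r1:-6,r2:Mul2,r3:6,r4:Add1
c10: CDB Mul2=-42; issue ADD r0<-Add2 | r0:Add2,r1:-6,r2:-42,r3:6,r4:Add1
c11: stall | r0:Add2,r1:-6,r2:-42,r3:6,r4:Add1
c12: CDB Add1=-48; issue SUB r1<-Add1 | r0:Add2,r1:Add1,r2:-42,r3:6,r4:-48
c13: CDB Add2=0 | r0:0,r1:Add1,r2:-42,r3:6,r4:-48

STATUS = VALUE -48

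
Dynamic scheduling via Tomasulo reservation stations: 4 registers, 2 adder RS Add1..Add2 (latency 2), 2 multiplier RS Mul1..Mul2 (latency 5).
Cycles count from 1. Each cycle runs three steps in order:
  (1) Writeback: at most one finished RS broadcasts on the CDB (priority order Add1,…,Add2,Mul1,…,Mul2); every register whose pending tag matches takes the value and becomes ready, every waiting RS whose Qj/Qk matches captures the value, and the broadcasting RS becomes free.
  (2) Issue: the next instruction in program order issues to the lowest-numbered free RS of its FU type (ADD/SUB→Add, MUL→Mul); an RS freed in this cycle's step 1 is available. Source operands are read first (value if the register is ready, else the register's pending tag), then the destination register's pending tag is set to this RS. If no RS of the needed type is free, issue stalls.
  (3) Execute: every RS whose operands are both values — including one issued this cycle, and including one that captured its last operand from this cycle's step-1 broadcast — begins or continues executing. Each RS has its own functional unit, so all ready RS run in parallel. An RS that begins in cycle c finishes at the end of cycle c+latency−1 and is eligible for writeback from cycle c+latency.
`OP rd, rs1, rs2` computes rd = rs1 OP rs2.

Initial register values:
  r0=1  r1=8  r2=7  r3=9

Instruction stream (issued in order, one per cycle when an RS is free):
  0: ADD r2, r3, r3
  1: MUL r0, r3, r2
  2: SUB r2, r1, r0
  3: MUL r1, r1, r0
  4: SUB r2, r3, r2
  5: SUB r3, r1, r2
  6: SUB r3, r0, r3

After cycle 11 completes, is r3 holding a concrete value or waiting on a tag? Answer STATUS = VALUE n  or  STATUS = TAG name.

STATUS = TAG Add1

  c1: issue ADD r2<-Add1  regs: r0:1,r1:8,r2:Add1,r3:9
  c2: issue MUL r0<-Mul1  regs: r0:Mul1,r1:8,r2:Add1,r3:9
  c3: CDB Add1=18; issue SUB r2<-Add1  regs: r0:Mul1,r1:8,r2:Add1,r3:9
  c4: issue MUL r1<-Mul2  regs: r0:Mul1,r1:Mul2,r2:Add1,r3:9
  c5: issue SUB r2<-Add2  regs: r0:Mul1,r1:Mul2,r2:Add2,r3:9
  c6: stall  regs: r0:Mul1,r1:Mul2,r2:Add2,r3:9
  c7: stall  regs: r0:Mul1,r1:Mul2,r2:Add2,r3:9
  c8: CDB Mul1=162; stall  regs: r0:162,r1:Mul2,r2:Add2,r3:9
  c9: stall  regs: r0:162,r1:Mul2,r2:Add2,r3:9
  c10: CDB Add1=-154; issue SUB r3<-Add1  regs: r0:162,r1:Mul2,r2:Add2,r3:Add1
  c11: stall  regs: r0:162,r1:Mul2,r2:Add2,r3:Add1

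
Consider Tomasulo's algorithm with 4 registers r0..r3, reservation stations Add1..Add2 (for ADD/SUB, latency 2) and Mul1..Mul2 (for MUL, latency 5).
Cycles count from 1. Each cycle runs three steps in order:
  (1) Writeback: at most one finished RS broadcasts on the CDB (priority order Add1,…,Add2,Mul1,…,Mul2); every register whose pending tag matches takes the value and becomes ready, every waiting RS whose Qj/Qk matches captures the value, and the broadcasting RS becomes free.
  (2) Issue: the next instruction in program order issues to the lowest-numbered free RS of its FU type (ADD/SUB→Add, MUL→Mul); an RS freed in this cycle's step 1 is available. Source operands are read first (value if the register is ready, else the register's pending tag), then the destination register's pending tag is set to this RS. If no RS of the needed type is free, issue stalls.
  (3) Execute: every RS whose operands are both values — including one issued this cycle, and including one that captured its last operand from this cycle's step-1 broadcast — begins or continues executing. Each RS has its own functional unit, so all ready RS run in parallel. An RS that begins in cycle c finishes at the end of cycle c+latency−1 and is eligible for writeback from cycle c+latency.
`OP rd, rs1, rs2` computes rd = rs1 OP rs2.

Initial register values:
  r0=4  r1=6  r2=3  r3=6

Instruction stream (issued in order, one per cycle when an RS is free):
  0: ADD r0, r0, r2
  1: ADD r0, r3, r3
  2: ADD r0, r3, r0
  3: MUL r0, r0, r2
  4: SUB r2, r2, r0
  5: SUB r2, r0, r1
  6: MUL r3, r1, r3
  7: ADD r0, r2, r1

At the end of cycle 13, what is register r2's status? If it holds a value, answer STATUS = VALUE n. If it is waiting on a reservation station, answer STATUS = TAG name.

c1: issue ADD r0<-Add1 | r0:Add1,r1:6,r2:3,r3:6
c2: issue ADD r0<-Add2 | r0:Add2,r1:6,r2:3,r3:6
c3: CDB Add1=7; issue ADD r0<-Add1 | r0:Add1,r1:6,r2:3,r3:6
c4: CDB Add2=12; issue MUL r0<-Mul1 | r0:Mul1,r1:6,r2:3,r3:6
c5: issue SUB r2<-Add2 | r0:Mul1,r1:6,r2:Add2,r3:6
c6: CDB Add1=18; issue SUB r2<-Add1 | r0:Mul1,r1:6,r2:Add1,r3:6
c7: issue MUL r3<-Mul2 | r0:Mul1,r1:6,r2:Add1,r3:Mul2
c8: stall | r0:Mul1,r1:6,r2:Add1,r3:Mul2
c9: stall | r0:Mul1,r1:6,r2:Add1,r3:Mul2
c10: stall | r0:Mul1,r1:6,r2:Add1,r3:Mul2
c11: CDB Mul1=54; stall | r0:54,r1:6,r2:Add1,r3:Mul2
c12: CDB Mul2=36; stall | r0:54,r1:6,r2:Add1,r3:36
c13: CDB Add1=48; issue ADD r0<-Add1 | r0:Add1,r1:6,r2:48,r3:36

STATUS = VALUE 48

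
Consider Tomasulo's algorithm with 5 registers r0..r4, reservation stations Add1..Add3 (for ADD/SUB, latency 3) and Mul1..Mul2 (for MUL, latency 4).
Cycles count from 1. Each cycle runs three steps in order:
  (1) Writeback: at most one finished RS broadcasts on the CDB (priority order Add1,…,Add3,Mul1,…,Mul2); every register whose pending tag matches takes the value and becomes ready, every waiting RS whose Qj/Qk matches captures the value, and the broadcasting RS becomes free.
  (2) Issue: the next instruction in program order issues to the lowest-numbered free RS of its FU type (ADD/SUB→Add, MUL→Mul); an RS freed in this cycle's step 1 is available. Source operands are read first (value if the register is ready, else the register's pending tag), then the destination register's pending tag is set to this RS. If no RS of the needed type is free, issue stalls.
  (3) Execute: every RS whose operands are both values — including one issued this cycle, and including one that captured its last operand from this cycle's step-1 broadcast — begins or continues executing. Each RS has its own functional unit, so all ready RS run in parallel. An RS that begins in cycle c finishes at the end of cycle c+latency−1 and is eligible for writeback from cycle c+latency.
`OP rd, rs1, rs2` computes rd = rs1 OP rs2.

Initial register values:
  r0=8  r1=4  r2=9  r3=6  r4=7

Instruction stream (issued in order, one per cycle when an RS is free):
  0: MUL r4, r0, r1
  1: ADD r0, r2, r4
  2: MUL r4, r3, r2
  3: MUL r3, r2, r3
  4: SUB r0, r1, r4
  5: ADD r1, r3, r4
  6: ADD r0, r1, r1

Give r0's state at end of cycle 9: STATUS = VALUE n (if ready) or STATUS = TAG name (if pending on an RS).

  c1: issue MUL r4<-Mul1  regs: r0:8,r1:4,r2:9,r3:6,r4:Mul1
  c2: issue ADD r0<-Add1  regs: r0:Add1,r1:4,r2:9,r3:6,r4:Mul1
  c3: issue MUL r4<-Mul2  regs: r0:Add1,r1:4,r2:9,r3:6,r4:Mul2
  c4: stall  regs: r0:Add1,r1:4,r2:9,r3:6,r4:Mul2
  c5: CDB Mul1=32; issue MUL r3<-Mul1  regs: r0:Add1,r1:4,r2:9,r3:Mul1,r4:Mul2
  c6: issue SUB r0<-Add2  regs: r0:Add2,r1:4,r2:9,r3:Mul1,r4:Mul2
  c7: CDB Mul2=54; issue ADD r1<-Add3  regs: r0:Add2,r1:Add3,r2:9,r3:Mul1,r4:54
  c8: CDB Add1=41; issue ADD r0<-Add1  regs: r0:Add1,r1:Add3,r2:9,r3:Mul1,r4:54
  c9: CDB Mul1=54  regs: r0:Add1,r1:Add3,r2:9,r3:54,r4:54

STATUS = TAG Add1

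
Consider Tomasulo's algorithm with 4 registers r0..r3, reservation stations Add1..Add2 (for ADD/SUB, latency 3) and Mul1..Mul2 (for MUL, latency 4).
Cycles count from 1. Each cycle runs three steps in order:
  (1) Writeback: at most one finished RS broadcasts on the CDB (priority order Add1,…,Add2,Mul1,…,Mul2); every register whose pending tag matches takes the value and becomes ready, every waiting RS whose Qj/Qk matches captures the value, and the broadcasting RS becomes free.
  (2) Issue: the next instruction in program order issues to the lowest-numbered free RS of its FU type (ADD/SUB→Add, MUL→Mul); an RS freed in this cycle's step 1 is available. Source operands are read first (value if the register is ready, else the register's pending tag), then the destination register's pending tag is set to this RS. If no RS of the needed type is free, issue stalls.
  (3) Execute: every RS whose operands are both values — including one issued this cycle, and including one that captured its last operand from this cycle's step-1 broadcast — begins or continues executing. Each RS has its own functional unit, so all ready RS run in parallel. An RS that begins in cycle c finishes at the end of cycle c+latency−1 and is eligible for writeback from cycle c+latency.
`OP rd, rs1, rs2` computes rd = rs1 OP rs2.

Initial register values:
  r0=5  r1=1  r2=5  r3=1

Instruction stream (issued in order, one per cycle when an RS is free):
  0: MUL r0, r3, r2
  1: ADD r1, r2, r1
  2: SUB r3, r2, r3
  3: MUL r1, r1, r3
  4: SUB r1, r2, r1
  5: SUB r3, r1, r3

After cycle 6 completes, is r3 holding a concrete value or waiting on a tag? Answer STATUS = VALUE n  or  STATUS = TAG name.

STATUS = TAG Add2

  c1: issue MUL r0<-Mul1  regs: r0:Mul1,r1:1,r2:5,r3:1
  c2: issue ADD r1<-Add1  regs: r0:Mul1,r1:Add1,r2:5,r3:1
  c3: issue SUB r3<-Add2  regs: r0:Mul1,r1:Add1,r2:5,r3:Add2
  c4: issue MUL r1<-Mul2  regs: r0:Mul1,r1:Mul2,r2:5,r3:Add2
  c5: CDB Add1=6; issue SUB r1<-Add1  regs: r0:Mul1,r1:Add1,r2:5,r3:Add2
  c6: CDB Add2=4; issue SUB r3<-Add2  regs: r0:Mul1,r1:Add1,r2:5,r3:Add2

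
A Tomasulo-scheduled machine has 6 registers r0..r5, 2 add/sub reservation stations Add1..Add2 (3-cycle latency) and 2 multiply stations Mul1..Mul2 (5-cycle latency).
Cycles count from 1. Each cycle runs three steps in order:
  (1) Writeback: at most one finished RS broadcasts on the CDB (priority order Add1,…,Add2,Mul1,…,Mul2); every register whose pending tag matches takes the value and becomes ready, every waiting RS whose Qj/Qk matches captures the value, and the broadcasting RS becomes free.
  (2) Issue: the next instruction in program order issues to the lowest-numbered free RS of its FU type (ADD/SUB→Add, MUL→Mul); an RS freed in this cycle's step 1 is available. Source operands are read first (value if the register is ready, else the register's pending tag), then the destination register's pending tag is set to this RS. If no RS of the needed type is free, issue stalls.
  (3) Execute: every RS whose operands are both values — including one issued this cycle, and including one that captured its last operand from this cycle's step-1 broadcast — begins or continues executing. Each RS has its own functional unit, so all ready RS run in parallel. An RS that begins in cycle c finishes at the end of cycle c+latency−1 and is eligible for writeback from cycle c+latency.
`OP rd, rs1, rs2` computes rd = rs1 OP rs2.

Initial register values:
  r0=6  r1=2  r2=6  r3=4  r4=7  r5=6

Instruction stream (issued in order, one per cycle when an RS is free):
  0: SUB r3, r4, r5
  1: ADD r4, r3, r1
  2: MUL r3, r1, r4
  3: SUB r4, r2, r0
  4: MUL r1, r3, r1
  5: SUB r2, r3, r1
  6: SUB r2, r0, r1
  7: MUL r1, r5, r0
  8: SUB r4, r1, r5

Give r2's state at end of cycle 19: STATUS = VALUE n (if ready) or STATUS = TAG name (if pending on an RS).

c1: issue SUB r3<-Add1 | r0:6,r1:2,r2:6,r3:Add1,r4:7,r5:6
c2: issue ADD r4<-Add2 | r0:6,r1:2,r2:6,r3:Add1,r4:Add2,r5:6
c3: issue MUL r3<-Mul1 | r0:6,r1:2,r2:6,r3:Mul1,r4:Add2,r5:6
c4: CDB Add1=1; issue SUB r4<-Add1 | r0:6,r1:2,r2:6,r3:Mul1,r4:Add1,r5:6
c5: issue MUL r1<-Mul2 | r0:6,r1:Mul2,r2:6,r3:Mul1,r4:Add1,r5:6
c6: stall | r0:6,r1:Mul2,r2:6,r3:Mul1,r4:Add1,r5:6
c7: CDB Add1=0; issue SUB r2<-Add1 | r0:6,r1:Mul2,r2:Add1,r3:Mul1,r4:0,r5:6
c8: CDB Add2=3; issue SUB r2<-Add2 | r0:6,r1:Mul2,r2:Add2,r3:Mul1,r4:0,r5:6
c9: stall | r0:6,r1:Mul2,r2:Add2,r3:Mul1,r4:0,r5:6
c10: stall | r0:6,r1:Mul2,r2:Add2,r3:Mul1,r4:0,r5:6
c11: stall | r0:6,r1:Mul2,r2:Add2,r3:Mul1,r4:0,r5:6
c12: stall | r0:6,r1:Mul2,r2:Add2,r3:Mul1,r4:0,r5:6
c13: CDB Mul1=6; issue MUL r1<-Mul1 | r0:6,r1:Mul1,r2:Add2,r3:6,r4:0,r5:6
c14: stall | r0:6,r1:Mul1,r2:Add2,r3:6,r4:0,r5:6
c15: stall | r0:6,r1:Mul1,r2:Add2,r3:6,r4:0,r5:6
c16: stall | r0:6,r1:Mul1,r2:Add2,r3:6,r4:0,r5:6
c17: stall | r0:6,r1:Mul1,r2:Add2,r3:6,r4:0,r5:6
c18: CDB Mul1=36; stall | r0:6,r1:36,r2:Add2,r3:6,r4:0,r5:6
c19: CDB Mul2=12; stall | r0:6,r1:36,r2:Add2,r3:6,r4:0,r5:6

STATUS = TAG Add2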